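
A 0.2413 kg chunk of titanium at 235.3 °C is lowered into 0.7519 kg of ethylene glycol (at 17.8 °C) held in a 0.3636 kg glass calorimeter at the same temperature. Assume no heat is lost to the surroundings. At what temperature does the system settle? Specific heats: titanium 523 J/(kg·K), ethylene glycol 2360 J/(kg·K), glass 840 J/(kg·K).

Heat gained plus heat lost sum to zero:
0.2413×523×(T − 235.3) + 0.7519×2360×(T − 17.8) + 0.3636×840×(T − 17.8) = 0
(126.2 + 1774.5 + 305.42) T = 126.2×235.3 + 1774.5×17.8 + 305.42×17.8
T ≈ 30.24 °C

T_f ≈ 30.2 °C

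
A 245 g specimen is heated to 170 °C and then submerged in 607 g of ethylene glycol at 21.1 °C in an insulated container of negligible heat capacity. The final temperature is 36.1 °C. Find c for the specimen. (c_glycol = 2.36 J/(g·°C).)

Taking heat into each body as positive, Σ m c ΔT = 0:
245·c·(36.1 − 170) + 607·2.36·(36.1 − 21.1) = 0
-32806 c = -21488
c = -21488/-32806 ≈ 0.655 J/(g·°C)

c ≈ 0.655 J/(g·°C)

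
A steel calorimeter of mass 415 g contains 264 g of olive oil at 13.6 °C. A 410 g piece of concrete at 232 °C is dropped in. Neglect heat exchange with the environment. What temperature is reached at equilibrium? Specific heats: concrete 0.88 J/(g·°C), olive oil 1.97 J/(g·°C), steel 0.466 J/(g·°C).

Conservation of energy gives ΣQ = 0:
410*0.88*(T − 232) + 264*1.97*(T − 13.6) + 415*0.466*(T − 13.6) = 0
1074.3 T = 93409
T = 93409 / 1074.3 = 87 °C

T_f ≈ 87.0 °C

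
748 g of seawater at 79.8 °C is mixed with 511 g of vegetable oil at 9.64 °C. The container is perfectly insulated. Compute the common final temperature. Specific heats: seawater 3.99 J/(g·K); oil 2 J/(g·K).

With ΣQ=0 the equilibrium temperature is the m·c-weighted mean:
T_f = (2984.5*79.8 + 1022*9.64) / (2984.5 + 1022)
    = 248017 / 4006.5 ≈ 61.90 °C

T_f ≈ 61.9 °C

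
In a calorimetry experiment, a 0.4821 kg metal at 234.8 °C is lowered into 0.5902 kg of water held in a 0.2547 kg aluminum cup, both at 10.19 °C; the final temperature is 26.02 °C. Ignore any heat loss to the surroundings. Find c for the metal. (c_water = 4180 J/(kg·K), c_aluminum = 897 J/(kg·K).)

Heat gained plus heat lost sum to zero:
0.4821×c×(26.02 − 234.8) + 0.5902×4180×(26.02 − 10.19) + 0.2547×897×(26.02 − 10.19) = 0
-100.65 c = -42670
c = -42670/-100.65 ≈ 423.9 J/(kg·K)

c ≈ 424 J/(kg·K)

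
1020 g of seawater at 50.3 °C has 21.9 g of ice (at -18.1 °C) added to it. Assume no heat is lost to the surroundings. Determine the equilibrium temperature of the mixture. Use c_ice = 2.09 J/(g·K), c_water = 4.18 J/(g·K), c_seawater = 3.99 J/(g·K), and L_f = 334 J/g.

Conservation of energy gives ΣQ = 0:
ice -18.1→0 °C: 21.9×2.09×18.1 = 828.46; fusion: m_ice L_f = 21.9×334 = 7314.6; warm the meltwater: 91.54 T; seawater: 4069.8(T − 50.3)
4161.3 T = 204711 − 8143.1 = 196568
T ≈ 47.24 °C (positive, so assuming full melt was valid).

T_f ≈ 47.2 °C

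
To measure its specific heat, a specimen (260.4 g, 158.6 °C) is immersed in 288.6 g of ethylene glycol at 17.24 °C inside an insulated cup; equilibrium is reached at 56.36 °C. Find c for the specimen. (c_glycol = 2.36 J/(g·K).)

Conservation of energy gives ΣQ = 0:
260.4·c·(56.36 − 158.6) + 288.6·2.36·(56.36 − 17.24) = 0
-26623 c = -26644
c = -26644/-26623 ≈ 1.001 J/(g·K)

c ≈ 1 J/(g·K)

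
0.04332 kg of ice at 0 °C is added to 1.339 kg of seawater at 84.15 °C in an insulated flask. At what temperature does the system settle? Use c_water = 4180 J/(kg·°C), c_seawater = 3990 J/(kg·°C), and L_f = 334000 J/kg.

T_f ≈ 78.8 °C

Sum of m c ΔT and latent-heat terms is zero:
fusion: m_ice L_f = 0.04332×334000 = 14469; warm the meltwater: 181.08 T; seawater cools: 1.339×3990×(T − 84.15) = 5342.6(T − 84.15)
5523.7 T = 449581 − 14469 = 435112
T ≈ 78.77 °C. Since T > 0 °C, the all-ice-melts assumption holds.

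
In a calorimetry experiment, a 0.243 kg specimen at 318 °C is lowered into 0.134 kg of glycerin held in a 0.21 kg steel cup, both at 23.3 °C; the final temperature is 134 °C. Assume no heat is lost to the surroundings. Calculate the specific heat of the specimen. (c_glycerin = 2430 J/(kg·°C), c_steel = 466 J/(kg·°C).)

c ≈ 1050 J/(kg·°C)

Conservation of energy gives ΣQ = 0:
0.243·c·(134 − 318) + 0.134·2430·(134 − 23.3) + 0.21·466·(134 − 23.3) = 0
-44.71 c = -46879
c = -46879/-44.71 ≈ 1048 J/(kg·°C)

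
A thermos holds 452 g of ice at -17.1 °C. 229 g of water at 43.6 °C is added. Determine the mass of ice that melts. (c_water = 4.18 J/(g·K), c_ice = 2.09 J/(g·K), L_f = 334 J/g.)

m_melted ≈ 76.6 g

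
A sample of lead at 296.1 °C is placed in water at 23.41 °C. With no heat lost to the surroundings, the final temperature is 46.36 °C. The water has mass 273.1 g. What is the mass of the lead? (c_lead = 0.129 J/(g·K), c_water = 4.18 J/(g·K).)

m ≈ 813 g

Net heat exchanged in the isolated system is zero:
m×0.129×(46.36 − 296.1) + 273.1×4.18×(46.36 − 23.41) = 0
-32.22 m = -26199
m = -26199/-32.22 ≈ 813.2 g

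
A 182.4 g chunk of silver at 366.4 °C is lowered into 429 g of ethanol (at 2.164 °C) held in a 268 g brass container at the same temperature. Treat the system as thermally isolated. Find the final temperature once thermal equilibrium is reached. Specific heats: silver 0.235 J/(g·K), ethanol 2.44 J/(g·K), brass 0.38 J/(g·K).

T_f = Σ m_i c_i T_i / Σ m_i c_i:
T_f = (42.86·366.4 + 1046.8·2.164 + 101.84·2.164) / (42.86 + 1046.8 + 101.84)
    = 18191 / 1191.5 ≈ 15.27 °C

T_f ≈ 15.3 °C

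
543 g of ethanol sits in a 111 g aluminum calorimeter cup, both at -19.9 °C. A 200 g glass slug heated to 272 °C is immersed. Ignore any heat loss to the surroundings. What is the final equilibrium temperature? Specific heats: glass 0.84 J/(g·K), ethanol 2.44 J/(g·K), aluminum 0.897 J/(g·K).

T_f ≈ 10.9 °C

Heat gained plus heat lost sum to zero:
200·0.84·(T − 272) + 543·2.44·(T − (-19.9)) + 111·0.897·(T − (-19.9)) = 0
1592.5 T = 17349
T ≈ 10.89 °C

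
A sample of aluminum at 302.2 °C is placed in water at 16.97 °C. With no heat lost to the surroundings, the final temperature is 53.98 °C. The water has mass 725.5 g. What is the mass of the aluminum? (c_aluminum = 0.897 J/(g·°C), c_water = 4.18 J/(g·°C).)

m ≈ 504 g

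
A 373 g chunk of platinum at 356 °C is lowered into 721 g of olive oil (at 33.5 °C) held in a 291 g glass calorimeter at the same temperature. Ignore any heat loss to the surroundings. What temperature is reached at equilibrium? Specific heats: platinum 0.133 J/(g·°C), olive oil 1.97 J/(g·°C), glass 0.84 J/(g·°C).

T_f is the heat-capacity-weighted average of the initial temperatures:
T_f = (49.61*356 + 1420.4*33.5 + 244.44*33.5) / (49.61 + 1420.4 + 244.44)
    = 73432 / 1714.4 ≈ 42.83 °C

T_f ≈ 42.8 °C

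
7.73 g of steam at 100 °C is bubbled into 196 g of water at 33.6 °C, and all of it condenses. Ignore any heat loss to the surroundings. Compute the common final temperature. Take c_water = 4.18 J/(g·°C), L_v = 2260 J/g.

Sum of m c ΔT and latent-heat terms is zero:
steam→water at 100 °C releases m L_v = 7.73×2260 = 17470
  condensate cools 100→T: 7.73×4.18×(T − 100) = 32.31(T − 100)
  original water: 819.28(T − 33.6)
851.59 T = 17470 + 3231.1 + 27528 = 48229
T ≈ 56.63 °C, under the boiling point, so the assumption holds.

T_f ≈ 56.6 °C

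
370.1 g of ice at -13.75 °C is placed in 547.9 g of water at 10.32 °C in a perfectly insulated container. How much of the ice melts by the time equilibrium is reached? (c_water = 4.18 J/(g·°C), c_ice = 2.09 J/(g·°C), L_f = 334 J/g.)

m_melted ≈ 38.9 g

Water can give up m c ΔT = 547.9×4.18×10.32 = 23635 J before reaching 0 °C.
Of that, 370.1×2.09×13.75 = 10636 J goes to bring the ice to 0 °C, leaving 12999 J.
To melt every bit of ice: 370.1×334 = 123613 J.
12999 J < 123613 J, so only part of the ice melts and the system sits at 0 °C.
Mass melted = 12999/334 ≈ 38.92 g.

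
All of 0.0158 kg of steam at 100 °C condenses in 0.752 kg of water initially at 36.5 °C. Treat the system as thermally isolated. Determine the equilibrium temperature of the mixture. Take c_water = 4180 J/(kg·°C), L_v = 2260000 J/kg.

T_f ≈ 48.9 °C

Energy balance with sensible and latent terms:
steam→water at 100 °C releases m L_v = 0.0158×2260000 = 35708; condensed water 100 °C→T: 66.04(T − 100); water warms: 0.752×4180×(T − 36.5) = 3143.4(T − 36.5)
3209.4 T = 35708 + 6604.4 + 114733 = 157045
T ≈ 48.93 °C, under the boiling point, so the assumption holds.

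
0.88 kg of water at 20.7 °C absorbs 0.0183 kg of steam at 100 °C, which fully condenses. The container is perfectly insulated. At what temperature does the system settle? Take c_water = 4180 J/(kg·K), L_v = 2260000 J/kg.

T_f ≈ 33.3 °C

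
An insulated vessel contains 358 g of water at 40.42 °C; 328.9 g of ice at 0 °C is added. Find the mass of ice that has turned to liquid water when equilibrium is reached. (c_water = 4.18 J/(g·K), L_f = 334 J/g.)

Cooling the water to 0 °C releases 358·4.18·40.42 = 60486 J.
Fully melting the ice requires m_ice L_f = 328.9·334 = 109853 J.
60486 J < 109853 J, so only part of the ice melts and the system sits at 0 °C.
m_melted·334 = 60486  ⇒  m_melted ≈ 181.1 g.

m_melted ≈ 181 g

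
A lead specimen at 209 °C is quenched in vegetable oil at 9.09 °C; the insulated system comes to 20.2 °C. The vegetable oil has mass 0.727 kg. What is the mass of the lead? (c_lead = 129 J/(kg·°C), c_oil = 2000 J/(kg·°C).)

m ≈ 0.663 kg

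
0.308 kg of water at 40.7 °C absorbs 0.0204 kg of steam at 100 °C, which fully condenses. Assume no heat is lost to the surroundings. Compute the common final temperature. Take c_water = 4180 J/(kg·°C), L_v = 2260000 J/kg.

Energy conservation, ΣQ = 0:
steam→water at 100 °C releases m L_v = 0.0204×2260000 = 46104; condensed water 100 °C→T: 85.27(T − 100); water warms: 0.308×4180×(T − 40.7) = 1287.4(T − 40.7)
1372.7 T = 46104 + 8527.2 + 52399 = 107030
T ≈ 77.97 °C (< 100 °C, so full condensation is consistent).

T_f ≈ 78.0 °C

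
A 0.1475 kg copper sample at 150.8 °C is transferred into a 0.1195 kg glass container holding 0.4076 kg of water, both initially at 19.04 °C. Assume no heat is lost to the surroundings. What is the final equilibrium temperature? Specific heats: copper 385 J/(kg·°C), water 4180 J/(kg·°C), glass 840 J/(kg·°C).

T_f ≈ 23.1 °C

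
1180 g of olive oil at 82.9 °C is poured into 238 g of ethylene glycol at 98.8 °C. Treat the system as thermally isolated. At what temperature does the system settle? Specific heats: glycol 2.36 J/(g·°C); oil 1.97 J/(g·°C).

|Q_glycol| = |Q_oil|:
238×2.36×(98.8 − T) = 1180×1.97×(T − 82.9)
561.68(98.8 − T) = 2324.6(T − 82.9)
2886.3 T = 248203  ⇒  T ≈ 85.99 °C

T_f ≈ 86.0 °C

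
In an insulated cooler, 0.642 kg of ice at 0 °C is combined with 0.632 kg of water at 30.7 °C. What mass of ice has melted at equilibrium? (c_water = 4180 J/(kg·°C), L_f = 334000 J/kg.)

Cooling the water to 0 °C releases 0.632·4180·30.7 = 81102 J.
Fully melting the ice requires m_ice L_f = 0.642·334000 = 214428 J.
Since 81102 < 214428 J, not all the ice melts; equilibrium is at 0 °C.
m_melt = 81102 / L_f = 0.2428 kg.

m_melted ≈ 0.243 kg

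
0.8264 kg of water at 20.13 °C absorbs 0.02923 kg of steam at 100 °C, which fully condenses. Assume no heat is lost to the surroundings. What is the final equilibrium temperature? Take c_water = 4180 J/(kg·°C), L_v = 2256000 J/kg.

Sum of m c ΔT and latent-heat terms is zero:
latent heat released on condensation: 0.02923·2256000 = 65943
  condensed water 100 °C→T: 122.18(T − 100)
  water warms: 0.8264·4180·(T − 20.13) = 3454.4(T − 20.13)
3576.5 T = 65943 + 12218 + 69536 = 147697
T ≈ 41.30 °C, under the boiling point, so the assumption holds.

T_f ≈ 41.3 °C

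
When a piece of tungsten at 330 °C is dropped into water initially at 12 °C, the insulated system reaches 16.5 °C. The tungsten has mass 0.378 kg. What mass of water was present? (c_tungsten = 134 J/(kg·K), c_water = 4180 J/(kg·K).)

Let T be the final temperature. ΣQ_i = 0:
0.378·134·(16.5 − 330) + m·4180·(16.5 − 12) = 0
18810 m = 15879
m = 15879/18810 ≈ 0.8442 kg

m ≈ 0.844 kg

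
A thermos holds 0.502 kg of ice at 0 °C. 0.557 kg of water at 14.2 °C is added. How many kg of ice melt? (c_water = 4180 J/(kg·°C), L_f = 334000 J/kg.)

m_melted ≈ 0.099 kg

Heat available from the water dropping to 0 °C: 0.557·4180·14.2 = 33061 J.
Fully melting the ice requires m_ice L_f = 0.502·334000 = 167668 J.
Since 33061 < 167668 J, not all the ice melts; equilibrium is at 0 °C.
m_melt = 33061 / L_f = 0.09899 kg.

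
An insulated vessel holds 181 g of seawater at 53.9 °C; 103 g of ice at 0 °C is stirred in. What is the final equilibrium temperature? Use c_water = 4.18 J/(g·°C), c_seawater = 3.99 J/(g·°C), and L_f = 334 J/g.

Taking heat into each body as positive, Σ m c ΔT = 0:
fusion: m_ice L_f = 103·334 = 34402
  meltwater 0→T: 103·4.18·T = 430.54 T
  seawater: 722.19(T − 53.9)
1152.7 T = 38926 − 34402 = 4524
T ≈ 3.92 °C — above 0 °C, consistent with complete melting.

T_f ≈ 3.9 °C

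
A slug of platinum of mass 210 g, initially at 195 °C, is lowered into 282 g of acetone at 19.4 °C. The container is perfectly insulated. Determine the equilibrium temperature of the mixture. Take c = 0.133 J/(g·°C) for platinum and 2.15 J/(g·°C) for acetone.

T_f = Σ m_i c_i T_i / Σ m_i c_i:
T_f = (27.93*195 + 606.3*19.4) / (27.93 + 606.3)
    = 17209 / 634.23 ≈ 27.13 °C

T_f ≈ 27.1 °C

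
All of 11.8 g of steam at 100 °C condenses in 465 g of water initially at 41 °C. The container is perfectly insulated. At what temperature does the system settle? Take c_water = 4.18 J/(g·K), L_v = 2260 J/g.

Heat gained plus heat lost sum to zero:
steam→water at 100 °C releases m L_v = 11.8×2260 = 26668; condensate cools 100→T: 11.8×4.18×(T − 100) = 49.32(T − 100); original water: 1943.7(T − 41)
1993 T = 26668 + 4932.4 + 79692 = 111292
T ≈ 55.84 °C (< 100 °C, so full condensation is consistent).

T_f ≈ 55.8 °C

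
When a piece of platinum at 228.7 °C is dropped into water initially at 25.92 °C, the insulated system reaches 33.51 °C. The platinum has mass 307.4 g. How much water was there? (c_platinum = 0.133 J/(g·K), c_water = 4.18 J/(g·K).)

Net heat exchanged in the isolated system is zero:
307.4×0.133×(33.51 − 228.7) + m×4.18×(33.51 − 25.92) = 0
31.73 m = 7980.2
m = 7980.2/31.73 ≈ 251.5 g

m ≈ 252 g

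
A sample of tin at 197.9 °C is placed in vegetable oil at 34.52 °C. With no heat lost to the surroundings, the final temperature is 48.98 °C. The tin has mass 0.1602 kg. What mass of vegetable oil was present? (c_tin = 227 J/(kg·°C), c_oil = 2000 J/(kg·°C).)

m ≈ 0.187 kg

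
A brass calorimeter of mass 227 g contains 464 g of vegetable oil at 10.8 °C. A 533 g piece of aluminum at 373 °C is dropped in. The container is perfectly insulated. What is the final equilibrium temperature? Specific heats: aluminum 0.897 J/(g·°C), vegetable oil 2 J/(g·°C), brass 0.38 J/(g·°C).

T_f ≈ 126.8 °C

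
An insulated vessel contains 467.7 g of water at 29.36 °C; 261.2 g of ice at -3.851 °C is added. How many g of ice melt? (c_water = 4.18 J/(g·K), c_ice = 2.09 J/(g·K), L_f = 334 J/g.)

m_melted ≈ 166 g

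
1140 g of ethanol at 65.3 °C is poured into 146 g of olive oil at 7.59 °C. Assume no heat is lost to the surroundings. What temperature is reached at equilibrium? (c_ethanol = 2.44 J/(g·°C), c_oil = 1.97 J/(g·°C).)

Net heat exchanged in the isolated system is zero:
1140·2.44·(T − 65.3) + 146·1.97·(T − 7.59) = 0
3069.2 T = 183822
T ≈ 59.89 °C

T_f ≈ 59.9 °C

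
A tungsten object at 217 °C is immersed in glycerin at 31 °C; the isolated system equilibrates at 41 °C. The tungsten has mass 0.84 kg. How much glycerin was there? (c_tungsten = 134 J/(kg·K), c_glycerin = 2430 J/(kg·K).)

Heat gained plus heat lost sum to zero:
0.84·134·(41 − 217) + m·2430·(41 − 31) = 0
24300 m = 19811
m = 19811/24300 ≈ 0.8152 kg

m ≈ 0.815 kg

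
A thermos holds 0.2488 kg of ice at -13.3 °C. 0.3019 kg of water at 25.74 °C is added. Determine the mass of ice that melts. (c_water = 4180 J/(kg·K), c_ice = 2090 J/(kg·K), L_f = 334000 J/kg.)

m_melted ≈ 0.0765 kg

Cooling the water to 0 °C releases 0.3019×4180×25.74 = 32482 J.
Of that, 0.2488×2090×13.3 = 6915.9 J goes to bring the ice to 0 °C, leaving 25566 J.
Melting all 0.2488 kg of ice would need 0.2488×334000 = 83099 J.
That's not enough to melt it all — equilibrium is at 0 °C with ice remaining.
Mass melted = 25566/334000 ≈ 0.07655 kg.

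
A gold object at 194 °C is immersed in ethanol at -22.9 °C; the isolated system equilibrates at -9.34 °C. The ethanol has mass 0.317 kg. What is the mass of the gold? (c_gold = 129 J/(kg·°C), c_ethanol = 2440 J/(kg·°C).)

Heat lost by the gold = heat gained by the ethanol:
m×129×(194 − -9.34) = 0.317×2440×(-9.34 − (-22.9))
26231 m = 10488  ⇒  m ≈ 0.3998 kg

m ≈ 0.4 kg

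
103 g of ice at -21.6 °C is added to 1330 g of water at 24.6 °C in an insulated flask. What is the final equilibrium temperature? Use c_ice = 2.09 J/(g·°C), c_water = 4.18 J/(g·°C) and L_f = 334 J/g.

T_f ≈ 16.3 °C

Energy balance with sensible and latent terms:
warm ice to 0 °C: 103×2.09×(0 − (-21.6)) = 4649.8
  latent heat to melt: 103×334 = 34402
  warm the meltwater: 430.54 T
  water cools: 1330×4.18×(T − 24.6) = 5559.4(T − 24.6)
5989.9 T = 136761 − 39052 = 97709
T ≈ 16.31 °C. Since T > 0 °C, the all-ice-melts assumption holds.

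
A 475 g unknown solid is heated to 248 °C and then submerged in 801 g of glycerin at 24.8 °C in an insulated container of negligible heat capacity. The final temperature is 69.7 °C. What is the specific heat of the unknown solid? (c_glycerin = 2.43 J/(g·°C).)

Heat lost by the unknown solid = heat gained by the glycerin:
475·c·(248 − 69.7) = 801·2.43·(69.7 − 24.8)
84692 c = 87395  ⇒  c ≈ 1.032 J/(g·°C)

c ≈ 1.03 J/(g·°C)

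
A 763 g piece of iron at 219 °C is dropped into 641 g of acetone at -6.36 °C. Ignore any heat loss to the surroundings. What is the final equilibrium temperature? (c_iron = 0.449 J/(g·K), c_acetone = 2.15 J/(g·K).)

T_f ≈ 38.5 °C

Heat lost by the iron equals heat gained by the acetone:
763·0.449·(219 − T) = 641·2.15·(T − (-6.36))
342.59(219 − T) = 1378.1(T − (-6.36))
1720.7 T = 66262  ⇒  T ≈ 38.51 °C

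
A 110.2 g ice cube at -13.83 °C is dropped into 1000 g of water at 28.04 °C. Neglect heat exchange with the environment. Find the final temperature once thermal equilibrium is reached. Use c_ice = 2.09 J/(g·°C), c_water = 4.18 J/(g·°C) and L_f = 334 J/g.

T_f ≈ 16.6 °C

Energy conservation, ΣQ = 0:
ice -13.83→0 °C: 110.2·2.09·13.83 = 3185.3
  melt ice: 110.2·334 = 36807
  warm the meltwater: 460.64 T
  water: 4180(T − 28.04)
4640.6 T = 117207 − 39992 = 77215
T ≈ 16.64 °C. Since T > 0 °C, the all-ice-melts assumption holds.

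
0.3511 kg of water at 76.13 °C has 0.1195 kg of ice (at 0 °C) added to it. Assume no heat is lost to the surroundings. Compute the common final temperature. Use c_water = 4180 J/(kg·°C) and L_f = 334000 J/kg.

T_f ≈ 36.5 °C

Setting the total heat transfer to zero:
latent heat to melt: 0.1195×334000 = 39913; warm the meltwater: 499.51 T; water cools: 0.3511×4180×(T − 76.13) = 1467.6(T − 76.13)
1967.1 T = 111728 − 39913 = 71815
T ≈ 36.51 °C. Since T > 0 °C, the all-ice-melts assumption holds.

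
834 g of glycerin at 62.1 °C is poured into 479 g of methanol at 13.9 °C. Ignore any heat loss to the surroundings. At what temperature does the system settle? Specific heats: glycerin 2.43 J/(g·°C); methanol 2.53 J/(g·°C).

T_f ≈ 44.1 °C

Net heat exchanged in the isolated system is zero:
834*2.43*(T − 62.1) + 479*2.53*(T − 13.9) = 0
2026.6(T − 62.1) + 1211.9(T − 13.9) = 0
3238.5 T = 142698
T = 142698/3238.5 ≈ 44.06 °C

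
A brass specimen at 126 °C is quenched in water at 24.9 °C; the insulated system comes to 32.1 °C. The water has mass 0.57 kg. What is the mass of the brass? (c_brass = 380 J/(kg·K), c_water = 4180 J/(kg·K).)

Setting the total heat transfer to zero:
m·380·(32.1 − 126) + 0.57·4180·(32.1 − 24.9) = 0
-35682 m = -17155
m = -17155/-35682 ≈ 0.4808 kg

m ≈ 0.481 kg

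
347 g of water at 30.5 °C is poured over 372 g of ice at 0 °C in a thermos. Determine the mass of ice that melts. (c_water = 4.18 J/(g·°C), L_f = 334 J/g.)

m_melted ≈ 132 g

Cooling the water to 0 °C releases 347·4.18·30.5 = 44239 J.
Melting all 372 g of ice would need 372·334 = 124248 J.
That's not enough to melt it all — equilibrium is at 0 °C with ice remaining.
m_melt = 44239 / L_f = 132.5 g.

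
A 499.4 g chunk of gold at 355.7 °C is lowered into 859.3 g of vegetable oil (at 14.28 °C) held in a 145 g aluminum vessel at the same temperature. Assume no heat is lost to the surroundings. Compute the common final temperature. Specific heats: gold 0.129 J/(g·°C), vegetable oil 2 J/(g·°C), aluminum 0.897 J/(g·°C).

T_f ≈ 25.8 °C

Heat gained plus heat lost sum to zero:
499.4·0.129·(T − 355.7) + 859.3·2·(T − 14.28) + 145·0.897·(T − 14.28) = 0
64.42(T − 355.7) + 1718.6(T − 14.28) + 130.06(T − 14.28) = 0
(64.42 + 1718.6 + 130.06) T = 64.42·355.7 + 1718.6·14.28 + 130.06·14.28
T ≈ 25.78 °C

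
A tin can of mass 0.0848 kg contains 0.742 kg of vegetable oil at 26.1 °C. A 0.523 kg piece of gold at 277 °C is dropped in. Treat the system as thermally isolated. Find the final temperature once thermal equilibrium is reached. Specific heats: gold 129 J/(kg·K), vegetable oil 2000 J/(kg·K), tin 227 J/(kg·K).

T_f ≈ 36.9 °C

With ΣQ=0 the equilibrium temperature is the m·c-weighted mean:
T_f = (67.47*277 + 1484*26.1 + 19.25*26.1) / (67.47 + 1484 + 19.25)
    = 57923 / 1570.7 ≈ 36.88 °C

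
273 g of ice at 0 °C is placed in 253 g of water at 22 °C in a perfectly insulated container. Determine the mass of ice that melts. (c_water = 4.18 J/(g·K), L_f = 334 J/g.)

m_melted ≈ 69.7 g

Cooling the water to 0 °C releases 253·4.18·22 = 23266 J.
To melt every bit of ice: 273·334 = 91182 J.
That's not enough to melt it all — equilibrium is at 0 °C with ice remaining.
m_melted·334 = 23266  ⇒  m_melted ≈ 69.66 g.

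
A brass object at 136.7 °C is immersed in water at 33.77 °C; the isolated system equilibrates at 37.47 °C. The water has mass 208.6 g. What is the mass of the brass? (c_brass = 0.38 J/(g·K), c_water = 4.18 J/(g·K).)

m ≈ 85.6 g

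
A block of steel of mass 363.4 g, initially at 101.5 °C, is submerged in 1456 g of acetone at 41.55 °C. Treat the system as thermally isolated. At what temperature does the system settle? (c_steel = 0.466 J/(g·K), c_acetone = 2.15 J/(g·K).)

T_f ≈ 44.6 °C

Taking heat into each body as positive, Σ m c ΔT = 0:
363.4×0.466×(T − 101.5) + 1456×2.15×(T − 41.55) = 0
169.34(T − 101.5) + 3130.4(T − 41.55) = 0
(169.34 + 3130.4) T = 169.34×101.5 + 3130.4×41.55
T ≈ 44.63 °C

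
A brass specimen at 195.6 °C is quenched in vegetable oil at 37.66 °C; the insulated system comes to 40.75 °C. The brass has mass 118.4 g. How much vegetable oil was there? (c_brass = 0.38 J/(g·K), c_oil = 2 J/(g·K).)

m ≈ 1130 g

|Q_brass| = |Q_oil|:
118.4×0.38×(195.6 − 40.75) = m×2×(40.75 − 37.66)
6.18 m = 6967  ⇒  m ≈ 1127 g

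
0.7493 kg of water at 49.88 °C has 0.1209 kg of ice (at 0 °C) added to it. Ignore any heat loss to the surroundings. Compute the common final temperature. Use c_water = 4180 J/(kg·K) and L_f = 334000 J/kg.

Energy conservation, ΣQ = 0:
fusion: m_ice L_f = 0.1209×334000 = 40381; warm the meltwater: 505.36 T; water: 3132.1(T − 49.88)
3637.4 T = 156228 − 40381 = 115847
T ≈ 31.85 °C — above 0 °C, consistent with complete melting.

T_f ≈ 31.8 °C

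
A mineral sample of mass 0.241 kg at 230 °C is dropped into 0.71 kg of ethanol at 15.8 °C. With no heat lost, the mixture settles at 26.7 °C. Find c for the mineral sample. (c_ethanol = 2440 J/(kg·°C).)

c ≈ 385 J/(kg·°C)

Let T be the final temperature. ΣQ_i = 0:
0.241×c×(26.7 − 230) + 0.71×2440×(26.7 − 15.8) = 0
-49 c = -18883
c = -18883/-49 ≈ 385.4 J/(kg·°C)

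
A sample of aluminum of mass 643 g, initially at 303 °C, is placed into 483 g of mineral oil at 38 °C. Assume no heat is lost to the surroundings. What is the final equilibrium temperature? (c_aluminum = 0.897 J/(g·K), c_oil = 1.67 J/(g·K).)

T_f ≈ 148.5 °C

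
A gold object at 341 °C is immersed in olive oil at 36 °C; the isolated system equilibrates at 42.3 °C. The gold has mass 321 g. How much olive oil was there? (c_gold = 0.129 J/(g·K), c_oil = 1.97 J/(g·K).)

m ≈ 997 g

Heat lost by the gold = heat gained by the oil:
321·0.129·(341 − 42.3) = m·1.97·(42.3 − 36)
12.41 m = 12369  ⇒  m ≈ 996.6 g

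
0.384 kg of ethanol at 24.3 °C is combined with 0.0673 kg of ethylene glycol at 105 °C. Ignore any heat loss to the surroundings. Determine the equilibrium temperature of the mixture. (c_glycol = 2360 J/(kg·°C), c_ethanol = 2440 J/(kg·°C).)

T_f ≈ 36.0 °C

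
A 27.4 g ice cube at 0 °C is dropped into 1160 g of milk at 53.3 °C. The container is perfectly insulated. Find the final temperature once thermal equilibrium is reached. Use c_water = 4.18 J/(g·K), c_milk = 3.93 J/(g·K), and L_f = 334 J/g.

T_f ≈ 50.0 °C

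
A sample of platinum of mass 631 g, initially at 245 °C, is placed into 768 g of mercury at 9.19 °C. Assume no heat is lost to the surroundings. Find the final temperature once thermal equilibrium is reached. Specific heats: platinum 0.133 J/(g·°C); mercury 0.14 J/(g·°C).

Heat lost by the platinum equals heat gained by the mercury:
631*0.133*(245 − T) = 768*0.14*(T − 9.19)
83.92(245 − T) = 107.52(T − 9.19)
191.44 T = 21549  ⇒  T ≈ 112.56 °C

T_f ≈ 112.6 °C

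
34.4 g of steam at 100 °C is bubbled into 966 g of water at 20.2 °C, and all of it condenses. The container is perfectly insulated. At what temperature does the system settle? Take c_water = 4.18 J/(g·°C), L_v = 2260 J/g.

Sum of m c ΔT and latent-heat terms is zero:
condense steam: −34.4×2260 = −77744; condensed water 100 °C→T: 143.79(T − 100); water warms: 966×4.18×(T − 20.2) = 4037.9(T − 20.2)
4181.7 T = 77744 + 14379 + 81565 = 173688
T ≈ 41.54 °C (< 100 °C, so full condensation is consistent).

T_f ≈ 41.5 °C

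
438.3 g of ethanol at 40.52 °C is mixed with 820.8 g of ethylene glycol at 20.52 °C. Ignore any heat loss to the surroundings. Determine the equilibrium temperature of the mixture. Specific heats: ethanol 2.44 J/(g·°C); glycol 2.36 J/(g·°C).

T_f = Σ m_i c_i T_i / Σ m_i c_i:
T_f = (1069.5*40.52 + 1937.1*20.52) / (1069.5 + 1937.1)
    = 83083 / 3006.5 ≈ 27.63 °C

T_f ≈ 27.6 °C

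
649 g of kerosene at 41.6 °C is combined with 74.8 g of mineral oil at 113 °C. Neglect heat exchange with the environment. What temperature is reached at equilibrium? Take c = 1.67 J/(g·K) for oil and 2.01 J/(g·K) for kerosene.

T_f ≈ 47.8 °C

Taking heat into each body as positive, Σ m c ΔT = 0:
74.8×1.67×(T − 113) + 649×2.01×(T − 41.6) = 0
124.92(T − 113) + 1304.5(T − 41.6) = 0
1429.4 T = 68382
T = 68382/1429.4 ≈ 47.84 °C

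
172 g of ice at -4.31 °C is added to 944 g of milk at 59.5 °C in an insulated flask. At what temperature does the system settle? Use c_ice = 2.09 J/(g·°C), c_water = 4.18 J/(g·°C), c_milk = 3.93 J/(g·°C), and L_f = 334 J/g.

Conservation of energy gives ΣQ = 0:
ice -4.31→0 °C: 172·2.09·4.31 = 1549.4
  latent heat to melt: 172·334 = 57448
  warm the meltwater: 718.96 T
  milk: 3709.9(T − 59.5)
4428.9 T = 220740 − 58997 = 161743
T ≈ 36.52 °C (positive, so assuming full melt was valid).

T_f ≈ 36.5 °C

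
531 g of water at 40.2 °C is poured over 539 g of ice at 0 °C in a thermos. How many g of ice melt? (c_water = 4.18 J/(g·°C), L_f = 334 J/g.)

m_melted ≈ 267 g

Cooling the water to 0 °C releases 531·4.18·40.2 = 89227 J.
To melt every bit of ice: 539·334 = 180026 J.
That's not enough to melt it all — equilibrium is at 0 °C with ice remaining.
Mass melted = 89227/334 ≈ 267.1 g.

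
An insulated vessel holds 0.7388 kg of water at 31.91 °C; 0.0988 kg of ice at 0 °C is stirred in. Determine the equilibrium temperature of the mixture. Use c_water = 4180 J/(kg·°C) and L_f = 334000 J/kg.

T_f ≈ 18.7 °C

Net heat exchanged in the isolated system is zero:
fusion: m_ice L_f = 0.0988×334000 = 32999
  meltwater 0→T: 0.0988×4180×T = 412.98 T
  water: 3088.2(T − 31.91)
3501.2 T = 98544 − 32999 = 65545
T ≈ 18.72 °C (positive, so assuming full melt was valid).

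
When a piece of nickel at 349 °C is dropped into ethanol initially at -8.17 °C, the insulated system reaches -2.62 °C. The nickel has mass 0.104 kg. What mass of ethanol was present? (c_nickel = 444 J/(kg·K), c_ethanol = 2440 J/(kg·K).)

m ≈ 1.2 kg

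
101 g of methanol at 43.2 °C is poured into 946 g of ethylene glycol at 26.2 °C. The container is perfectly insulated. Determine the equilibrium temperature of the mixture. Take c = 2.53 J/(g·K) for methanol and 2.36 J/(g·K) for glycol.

T_f ≈ 27.9 °C

Net heat exchanged in the isolated system is zero:
101×2.53×(T − 43.2) + 946×2.36×(T − 26.2) = 0
255.53(T − 43.2) + 2232.6(T − 26.2) = 0
2488.1 T = 69532
T = 69532/2488.1 ≈ 27.95 °C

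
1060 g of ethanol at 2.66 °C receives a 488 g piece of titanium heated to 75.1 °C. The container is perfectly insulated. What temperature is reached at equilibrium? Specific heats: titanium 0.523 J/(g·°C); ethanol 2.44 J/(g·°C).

Set heat shed by the hot body equal to heat absorbed by the cold body:
488×0.523×(75.1 − T) = 1060×2.44×(T − 2.66)
255.22(75.1 − T) = 2586.4(T − 2.66)
2841.6 T = 26047  ⇒  T ≈ 9.17 °C

T_f ≈ 9.2 °C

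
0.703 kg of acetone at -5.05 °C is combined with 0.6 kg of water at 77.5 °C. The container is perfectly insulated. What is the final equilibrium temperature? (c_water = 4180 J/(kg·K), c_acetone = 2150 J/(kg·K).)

T_f ≈ 46.5 °C

Taking heat into each body as positive, Σ m c ΔT = 0:
0.6*4180*(T − 77.5) + 0.703*2150*(T − (-5.05)) = 0
2508(T − 77.5) + 1511.4(T − (-5.05)) = 0
4019.4 T = 186737
T = 186737/4019.4 ≈ 46.46 °C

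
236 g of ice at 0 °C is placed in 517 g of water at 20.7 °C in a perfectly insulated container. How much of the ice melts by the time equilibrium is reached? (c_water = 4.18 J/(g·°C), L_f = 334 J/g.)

Cooling the water to 0 °C releases 517·4.18·20.7 = 44734 J.
Fully melting the ice requires m_ice L_f = 236·334 = 78824 J.
That's not enough to melt it all — equilibrium is at 0 °C with ice remaining.
m_melt = 44734 / L_f = 133.9 g.

m_melted ≈ 134 g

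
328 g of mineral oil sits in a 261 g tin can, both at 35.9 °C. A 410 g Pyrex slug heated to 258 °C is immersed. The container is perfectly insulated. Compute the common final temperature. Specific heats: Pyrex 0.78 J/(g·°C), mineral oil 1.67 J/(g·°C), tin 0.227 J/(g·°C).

T_f ≈ 112.5 °C

Setting the total heat transfer to zero:
410*0.78*(T − 258) + 328*1.67*(T − 35.9) + 261*0.227*(T − 35.9) = 0
319.8(T − 258) + 547.76(T − 35.9) + 59.25(T − 35.9) = 0
926.81 T = 104300
T = 104300 / 926.81 = 113 °C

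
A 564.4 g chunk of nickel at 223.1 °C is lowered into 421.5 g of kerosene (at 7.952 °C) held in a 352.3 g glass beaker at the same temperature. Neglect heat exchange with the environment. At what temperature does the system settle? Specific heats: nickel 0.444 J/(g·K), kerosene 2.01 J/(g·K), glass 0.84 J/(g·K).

T_f ≈ 46.6 °C

Let T be the final temperature. ΣQ_i = 0:
564.4*0.444*(T − 223.1) + 421.5*2.01*(T − 7.952) + 352.3*0.84*(T − 7.952) = 0
(250.59 + 847.21 + 295.93) T = 250.59*223.1 + 847.21*7.952 + 295.93*7.952
T = 64998/1393.7 ≈ 46.64 °C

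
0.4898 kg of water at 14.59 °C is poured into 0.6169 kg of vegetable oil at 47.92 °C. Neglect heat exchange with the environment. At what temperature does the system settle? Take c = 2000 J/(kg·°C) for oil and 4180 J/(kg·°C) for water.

Conservation of energy gives ΣQ = 0:
0.6169·2000·(T − 47.92) + 0.4898·4180·(T − 14.59) = 0
1233.8(T − 47.92) + 2047.4(T − 14.59) = 0
3281.2 T = 88995
T = 88995/3281.2 ≈ 27.12 °C

T_f ≈ 27.1 °C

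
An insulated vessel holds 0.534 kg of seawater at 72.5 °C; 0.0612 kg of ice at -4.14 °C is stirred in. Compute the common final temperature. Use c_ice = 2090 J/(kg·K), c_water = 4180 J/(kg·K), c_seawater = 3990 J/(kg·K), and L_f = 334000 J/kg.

T_f ≈ 55.9 °C

Taking heat into each body as positive, Σ m c ΔT = 0:
ice -4.14→0 °C: 0.0612·2090·4.14 = 529.54
  melt ice: 0.0612·334000 = 20441
  meltwater 0→T: 0.0612·4180·T = 255.82 T
  seawater: 2130.7(T − 72.5)
2386.5 T = 154473 − 20970 = 133503
T ≈ 55.94 °C (positive, so assuming full melt was valid).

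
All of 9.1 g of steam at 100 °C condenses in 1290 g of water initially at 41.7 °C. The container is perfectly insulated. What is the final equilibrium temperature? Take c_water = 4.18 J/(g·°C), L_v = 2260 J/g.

Energy conservation, ΣQ = 0:
condense steam: −9.1·2260 = −20566; condensate cools 100→T: 9.1·4.18·(T − 100) = 38.04(T − 100); original water: 5392.2(T − 41.7)
5430.2 T = 20566 + 3803.8 + 224855 = 249225
T ≈ 45.90 °C (< 100 °C, so full condensation is consistent).

T_f ≈ 45.9 °C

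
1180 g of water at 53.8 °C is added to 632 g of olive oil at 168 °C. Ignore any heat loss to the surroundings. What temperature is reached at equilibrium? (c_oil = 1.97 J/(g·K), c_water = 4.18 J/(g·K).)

T_f ≈ 76.8 °C

Heat lost by the oil equals heat gained by the water:
632*1.97*(168 − T) = 1180*4.18*(T − 53.8)
1245(168 − T) = 4932.4(T − 53.8)
6177.4 T = 474530  ⇒  T ≈ 76.82 °C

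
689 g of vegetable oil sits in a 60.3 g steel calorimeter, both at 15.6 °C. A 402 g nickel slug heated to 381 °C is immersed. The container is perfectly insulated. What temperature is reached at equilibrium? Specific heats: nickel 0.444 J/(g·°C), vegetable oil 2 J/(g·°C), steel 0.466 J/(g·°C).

T_f ≈ 56.8 °C

T_f = Σ m_i c_i T_i / Σ m_i c_i:
T_f = (178.49·381 + 1378·15.6 + 28.1·15.6) / (178.49 + 1378 + 28.1)
    = 89939 / 1584.6 ≈ 56.76 °C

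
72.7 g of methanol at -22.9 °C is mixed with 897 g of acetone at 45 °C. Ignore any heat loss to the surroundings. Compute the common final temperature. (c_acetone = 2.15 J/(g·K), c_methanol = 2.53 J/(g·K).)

T_f ≈ 39.1 °C

T_f is the heat-capacity-weighted average of the initial temperatures:
T_f = (1928.5×45 + 183.93×(-22.9)) / (1928.5 + 183.93)
    = 82573 / 2112.5 ≈ 39.09 °C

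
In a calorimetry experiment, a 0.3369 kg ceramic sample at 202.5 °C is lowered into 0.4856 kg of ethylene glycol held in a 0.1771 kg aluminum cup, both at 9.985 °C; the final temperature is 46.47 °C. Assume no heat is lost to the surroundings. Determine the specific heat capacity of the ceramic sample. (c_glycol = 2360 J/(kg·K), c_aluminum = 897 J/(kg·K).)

Energy conservation, ΣQ = 0:
0.3369×c×(46.47 − 202.5) + 0.4856×2360×(46.47 − 9.985) + 0.1771×897×(46.47 − 9.985) = 0
-52.57 c = -47608
c = -47608/-52.57 ≈ 905.7 J/(kg·K)

c ≈ 906 J/(kg·K)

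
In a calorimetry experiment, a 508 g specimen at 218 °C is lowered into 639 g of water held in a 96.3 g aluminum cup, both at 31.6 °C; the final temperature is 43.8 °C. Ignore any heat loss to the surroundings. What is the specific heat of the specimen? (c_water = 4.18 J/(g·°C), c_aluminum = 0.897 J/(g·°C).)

c ≈ 0.38 J/(g·°C)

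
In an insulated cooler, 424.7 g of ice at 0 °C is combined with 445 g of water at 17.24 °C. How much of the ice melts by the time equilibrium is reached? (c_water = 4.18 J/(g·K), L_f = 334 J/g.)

m_melted ≈ 96 g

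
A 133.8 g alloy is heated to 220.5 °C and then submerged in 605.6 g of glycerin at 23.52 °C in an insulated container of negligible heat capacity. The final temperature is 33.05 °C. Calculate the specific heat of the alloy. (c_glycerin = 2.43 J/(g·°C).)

Heat lost by the alloy = heat gained by the glycerin:
133.8×c×(220.5 − 33.05) = 605.6×2.43×(33.05 − 23.52)
25081 c = 14024  ⇒  c ≈ 0.5592 J/(g·°C)

c ≈ 0.559 J/(g·°C)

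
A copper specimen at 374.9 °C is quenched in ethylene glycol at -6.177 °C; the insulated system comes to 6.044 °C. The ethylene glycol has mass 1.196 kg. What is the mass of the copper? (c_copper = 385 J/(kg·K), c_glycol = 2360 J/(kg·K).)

m ≈ 0.243 kg

Heat lost by the copper = heat gained by the glycol:
m·385·(374.9 − 6.044) = 1.196·2360·(6.044 − (-6.177))
142010 m = 34495  ⇒  m ≈ 0.2429 kg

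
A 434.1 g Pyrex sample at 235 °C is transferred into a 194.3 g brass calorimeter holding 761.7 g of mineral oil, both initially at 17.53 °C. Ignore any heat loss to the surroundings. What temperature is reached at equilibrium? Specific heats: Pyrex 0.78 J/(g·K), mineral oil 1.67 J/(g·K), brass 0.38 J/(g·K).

Heat gained plus heat lost sum to zero:
434.1·0.78·(T − 235) + 761.7·1.67·(T − 17.53) + 194.3·0.38·(T − 17.53) = 0
1684.5 T = 103164
T = 103164/1684.5 ≈ 61.24 °C

T_f ≈ 61.2 °C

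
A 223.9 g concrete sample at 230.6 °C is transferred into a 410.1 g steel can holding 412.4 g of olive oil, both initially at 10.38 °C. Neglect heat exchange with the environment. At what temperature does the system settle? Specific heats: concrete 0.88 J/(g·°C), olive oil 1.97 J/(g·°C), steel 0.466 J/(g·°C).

T_f ≈ 46.5 °C

Energy conservation, ΣQ = 0:
223.9·0.88·(T − 230.6) + 412.4·1.97·(T − 10.38) + 410.1·0.466·(T − 10.38) = 0
197.03(T − 230.6) + 812.43(T − 10.38) + 191.11(T − 10.38) = 0
1200.6 T = 55852
T = 55852/1200.6 ≈ 46.52 °C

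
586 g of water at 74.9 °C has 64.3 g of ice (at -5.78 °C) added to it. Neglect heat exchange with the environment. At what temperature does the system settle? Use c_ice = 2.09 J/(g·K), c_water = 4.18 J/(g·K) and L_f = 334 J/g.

Energy balance with sensible and latent terms:
ice -5.78→0 °C: 64.3×2.09×5.78 = 776.76; melt ice: 64.3×334 = 21476; meltwater 0→T: 64.3×4.18×T = 268.77 T; water: 2449.5(T − 74.9)
2718.3 T = 183466 − 22253 = 161213
T ≈ 59.31 °C (positive, so assuming full melt was valid).

T_f ≈ 59.3 °C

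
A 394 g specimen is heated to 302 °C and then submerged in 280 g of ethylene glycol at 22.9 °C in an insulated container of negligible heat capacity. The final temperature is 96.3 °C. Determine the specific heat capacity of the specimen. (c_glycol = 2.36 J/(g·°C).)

c ≈ 0.598 J/(g·°C)

Conservation of energy gives ΣQ = 0:
394×c×(96.3 − 302) + 280×2.36×(96.3 − 22.9) = 0
-81046 c = -48503
c = -48503/-81046 ≈ 0.5985 J/(g·°C)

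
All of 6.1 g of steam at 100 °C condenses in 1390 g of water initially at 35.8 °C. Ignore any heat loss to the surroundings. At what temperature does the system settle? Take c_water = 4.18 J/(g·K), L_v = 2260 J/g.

Conservation of energy gives ΣQ = 0:
steam→water at 100 °C releases m L_v = 6.1×2260 = 13786
  condensed water 100 °C→T: 25.5(T − 100)
  water warms: 1390×4.18×(T − 35.8) = 5810.2(T − 35.8)
5835.7 T = 13786 + 2549.8 + 208005 = 224341
T ≈ 38.44 °C (< 100 °C, so full condensation is consistent).

T_f ≈ 38.4 °C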